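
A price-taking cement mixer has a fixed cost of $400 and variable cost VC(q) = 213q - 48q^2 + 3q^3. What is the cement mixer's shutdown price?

The firm shuts down when price falls below the minimum of average variable cost. AVC = VC/q = 213 - 48q + 3q^2.
dAVC/dq = -48 + 6q = 0 gives q = 8. min AVC = 213 - 48·8 + 3·8^2 = 21.
For P < $21 the firm produces nothing.

$21 per unit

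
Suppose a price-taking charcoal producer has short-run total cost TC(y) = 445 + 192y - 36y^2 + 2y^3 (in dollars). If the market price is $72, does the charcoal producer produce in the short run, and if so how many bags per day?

Produce at y = 10

Strip out fixed cost: VC = 192y - 36y^2 + 2y^3. Then AVC = 192 - 36y + 2y^2 and MC = 192 - 72y + 6y^2.
AVC is minimized where dAVC/dy = -36 + 4y = 0, at y = 9; min AVC = 192 - 36·9 + 2·9^2 = $30.
Because $72 ≥ $30, revenue can cover variable cost; the firm operates.
Set P = MC: 72 = 192 - 72y + 6y^2 → 120 - 72y + 6y^2 = 0. The roots are y = 2 and y = 10; the profit-maximizing output is on the rising part of MC, so y* = 10.
Check: AVC at y = 10 is $32 ≤ P, so revenue covers variable cost.
Profit = P·y − TC = 72·10 − 765 = -$45, a loss, but smaller than the $445 fixed cost the firm would lose by shutting down.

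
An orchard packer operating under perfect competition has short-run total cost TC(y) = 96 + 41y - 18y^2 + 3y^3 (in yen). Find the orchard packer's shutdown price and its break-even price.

Shutdown price = ¥14; break-even price = ¥41

Shutdown price = min AVC. AVC = 41 - 18y + 3y^2, with vertex at y = 3 and minimum ¥14.
ATC = 96/y + 41 - 18y + 3y^2. Setting dATC/dy = −96/y^2 − 18 + 6y = 0 gives y = 4 (since 6·4^3 − 18·4^2 = 96).
min ATC = 96/4 + 41 − 18·4 + 3·4^2 = ¥41. That is the break-even price.
For ¥14 ≤ P < ¥41 the firm produces at a loss; below ¥14 it shuts down.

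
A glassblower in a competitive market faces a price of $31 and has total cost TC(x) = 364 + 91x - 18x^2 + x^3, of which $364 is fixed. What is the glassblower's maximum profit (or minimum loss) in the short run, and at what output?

AVC = 91 - 18x + x^2; min AVC = $10 at x = 9. Since P = $31 ≥ min AVC, the firm produces.
With MC = 91 - 36x + 3x^2, P = MC on the upward-sloping part at x* = 10.
TR = 31·10 = 310. TC = 364 + 110 = 474. Profit = 310 − 474 = -$164.
That loss of $164 beats the $364 the firm would lose by shutting down; producing recovers $200 of fixed cost.

Profit = -$164 at x = 10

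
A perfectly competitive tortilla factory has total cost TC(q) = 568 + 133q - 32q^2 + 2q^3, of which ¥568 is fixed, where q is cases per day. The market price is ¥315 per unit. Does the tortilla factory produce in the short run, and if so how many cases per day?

Produce at q = 13

Strip out fixed cost: VC = 133q - 32q^2 + 2q^3. Then AVC = 133 - 32q + 2q^2 and MC = 133 - 64q + 6q^2.
AVC is minimized where dAVC/dq = -32 + 4q = 0, at q = 8; min AVC = 133 - 32·8 + 2·8^2 = ¥5.
Because ¥315 ≥ ¥5, revenue can cover variable cost; the firm operates.
P = MC gives -182 - 64q + 6q^2 = 0, with roots -7/3 and 13. Take the larger (rising MC): q* = 13.
Check: AVC at q = 13 is ¥55 ≤ P, so revenue covers variable cost.
Profit = P·q − TC = 315·13 − 1283 = ¥2812.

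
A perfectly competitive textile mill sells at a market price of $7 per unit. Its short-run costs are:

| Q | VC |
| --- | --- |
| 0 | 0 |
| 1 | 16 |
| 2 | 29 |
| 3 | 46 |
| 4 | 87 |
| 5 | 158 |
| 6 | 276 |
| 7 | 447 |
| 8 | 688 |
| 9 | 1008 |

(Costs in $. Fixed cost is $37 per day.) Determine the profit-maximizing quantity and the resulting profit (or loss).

Compute π = P·Q − TC at each output: Q=0: -37; Q=1: -46; Q=2: -52; Q=3: -62; Q=4: -96; Q=5: -160; Q=6: -271; Q=7: -435; Q=8: -669; Q=9: -982.
Profit is highest at Q = 0. Equivalently, the lowest AVC in the table is 29/2 ≈ $14.50 at Q = 2, and P = $7 falls below it — price never covers variable cost, so the firm shuts down and loses only its fixed cost.

Q = 0 (shut down); profit = -$37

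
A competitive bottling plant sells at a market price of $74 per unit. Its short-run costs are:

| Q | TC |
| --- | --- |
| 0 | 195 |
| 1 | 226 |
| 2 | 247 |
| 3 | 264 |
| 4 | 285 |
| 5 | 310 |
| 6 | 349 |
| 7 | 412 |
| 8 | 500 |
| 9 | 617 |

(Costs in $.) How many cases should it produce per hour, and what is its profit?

Tabulate TR − TC: Q=0: -195; Q=1: -152; Q=2: -99; Q=3: -42; Q=4: 11; Q=5: 60; Q=6: 95; Q=7: 106; Q=8: 92; Q=9: 49.
Profit is maximized at Q = 7. AVC there is 217/7 = $31 ≤ P, so producing beats shutting down (which would give -$195).

Q = 7; profit = $106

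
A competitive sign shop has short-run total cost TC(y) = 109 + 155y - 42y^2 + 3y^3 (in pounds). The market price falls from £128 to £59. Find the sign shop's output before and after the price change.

Output falls from 9 to 8

MC = 155 - 84y + 9y^2; the shutdown threshold is min AVC = £8 (at y = 7).
With P = £128 above the shutdown price, P = MC gives y = 9.
At P = £59 ≥ min AVC, set P = MC: y = 8. The firm stays open but cuts output.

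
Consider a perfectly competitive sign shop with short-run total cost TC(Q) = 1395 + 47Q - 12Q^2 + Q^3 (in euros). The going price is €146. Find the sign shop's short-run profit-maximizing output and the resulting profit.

AVC = 47 - 12Q + Q^2; min AVC = €11 at Q = 6. Since P = €146 ≥ min AVC, the firm produces.
MC = 47 - 24Q + 3Q^2. Setting P = MC and taking the root on the rising branch gives Q* = 11.
TR = 146·11 = 1606. TC = 1395 + 396 = 1791. Profit = 1606 − 1791 = -€185.
By producing, the firm covers all variable cost plus €1210 of fixed cost; shutting down would lose the full €1395.

Profit = -€185 at Q = 11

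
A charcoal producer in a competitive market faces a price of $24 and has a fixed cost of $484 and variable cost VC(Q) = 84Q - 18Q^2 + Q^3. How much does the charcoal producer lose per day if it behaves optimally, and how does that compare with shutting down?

AVC = 84 - 18Q + Q^2; min AVC = $3 at Q = 9. Since P = $24 ≥ min AVC, the firm produces.
MC = 84 - 36Q + 3Q^2. Setting P = MC and taking the root on the rising branch gives Q* = 10.
TR = 24·10 = 240. TC = 484 + 40 = 524. Profit = 240 − 524 = -$284.
That loss of $284 beats the $484 the firm would lose by shutting down; producing recovers $200 of fixed cost.

Profit = -$284 at Q = 10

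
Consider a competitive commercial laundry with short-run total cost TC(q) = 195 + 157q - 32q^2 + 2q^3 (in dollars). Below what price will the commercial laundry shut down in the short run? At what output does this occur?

$29 per unit, at q = 8

The firm shuts down when price falls below the minimum of average variable cost. AVC = VC/q = 157 - 32q + 2q^2.
At the minimum of AVC, MC = AVC. MC = 157 - 64q + 6q^2; setting MC = AVC gives 4q^2 - 32q = 0, so q = 8. min AVC = 29.
For P < $29 the firm produces nothing.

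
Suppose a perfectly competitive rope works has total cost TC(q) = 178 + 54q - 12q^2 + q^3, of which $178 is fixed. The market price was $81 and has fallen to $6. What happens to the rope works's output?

Output falls from 9 to 0 (the firm shuts down)

AVC = 54 - 12q + q^2, minimized at q = 6 where min AVC = $18. MC = 54 - 24q + 3q^2.
At P = $81 ≥ min AVC, set P = MC on the rising branch: q = 9.
At P = $6 < min AVC = $18, price no longer covers variable cost at any output, so the firm shuts down: q = 0.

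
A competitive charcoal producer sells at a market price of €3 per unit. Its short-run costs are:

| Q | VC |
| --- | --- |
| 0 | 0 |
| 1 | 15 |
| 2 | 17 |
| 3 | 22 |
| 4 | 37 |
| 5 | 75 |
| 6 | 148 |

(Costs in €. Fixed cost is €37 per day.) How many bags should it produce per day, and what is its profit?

Q = 0 (shut down); profit = -€37

Profit at each row (π = 3Q − TC): Q=0: -37; Q=1: -49; Q=2: -48; Q=3: -50; Q=4: -62; Q=5: -97; Q=6: -167.
Profit is highest at Q = 0. Equivalently, the lowest AVC in the table is 22/3 ≈ €7.33 at Q = 3, and P = €3 falls below it — price never covers variable cost, so the firm shuts down and loses only its fixed cost.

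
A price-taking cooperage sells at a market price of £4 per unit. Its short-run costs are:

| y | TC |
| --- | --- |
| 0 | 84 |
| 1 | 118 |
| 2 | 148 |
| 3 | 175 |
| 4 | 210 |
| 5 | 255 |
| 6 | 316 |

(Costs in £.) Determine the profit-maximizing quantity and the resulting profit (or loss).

y = 0 (shut down); profit = -£84

Tabulate TR − TC: y=0: -84; y=1: -114; y=2: -140; y=3: -163; y=4: -194; y=5: -235; y=6: -292.
Profit is highest at y = 0. Equivalently, the lowest AVC in the table is 91/3 ≈ £30.33 at y = 3, and P = £4 falls below it — price never covers variable cost, so the firm shuts down and loses only its fixed cost.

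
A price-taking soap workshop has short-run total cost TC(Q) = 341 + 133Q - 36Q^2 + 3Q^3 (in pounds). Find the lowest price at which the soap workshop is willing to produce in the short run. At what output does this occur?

The shutdown price is the minimum of AVC. VC = 133Q - 36Q^2 + 3Q^3, so AVC = 133 - 36Q + 3Q^2.
dAVC/dQ = -36 + 6Q = 0 gives Q = 6. min AVC = 133 - 36·6 + 3·6^2 = 25.
So the shutdown price is £25.

£25 per unit, at Q = 6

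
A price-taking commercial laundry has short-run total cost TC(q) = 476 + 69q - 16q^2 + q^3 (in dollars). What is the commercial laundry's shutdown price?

$5 per unit

The shutdown price is the minimum of AVC. VC = 69q - 16q^2 + q^3, so AVC = 69 - 16q + q^2.
At the minimum of AVC, MC = AVC. MC = 69 - 32q + 3q^2; setting MC = AVC gives 2q^2 - 16q = 0, so q = 8. min AVC = 5.
So the shutdown price is $5.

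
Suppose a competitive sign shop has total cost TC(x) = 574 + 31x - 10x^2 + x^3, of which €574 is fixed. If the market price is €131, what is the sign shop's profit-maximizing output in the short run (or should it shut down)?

Produce at x = 10

From TC, MC = TC'(x) = 31 - 20x + 3x^2 and AVC = VC/x = 31 - 10x + x^2.
AVC hits its minimum where MC = AVC, at x = 5, giving min AVC = 31 - 10·5 + 5^2 = €6.
Because €131 ≥ €6, revenue can cover variable cost; the firm operates.
Set P = MC: 131 = 31 - 20x + 3x^2 → -100 - 20x + 3x^2 = 0. The roots are x = -10/3 and x = 10; the profit-maximizing output is on the rising part of MC, so x* = 10.
Check: AVC at x = 10 is €31 ≤ P, so revenue covers variable cost.
Profit = P·x − TC = 131·10 − 884 = €426.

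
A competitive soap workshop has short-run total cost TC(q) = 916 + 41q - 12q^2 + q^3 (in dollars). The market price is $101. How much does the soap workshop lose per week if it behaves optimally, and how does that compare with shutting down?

Profit = -$116 at q = 10

AVC = 41 - 12q + q^2; min AVC = $5 at q = 6. Since P = $101 ≥ min AVC, the firm produces.
MC = 41 - 24q + 3q^2. Setting P = MC and taking the root on the rising branch gives q* = 10.
TR = 101·10 = 1010. TC = 916 + 210 = 1126. Profit = 1010 − 1126 = -$116.
That loss of $116 beats the $916 the firm would lose by shutting down; producing recovers $800 of fixed cost.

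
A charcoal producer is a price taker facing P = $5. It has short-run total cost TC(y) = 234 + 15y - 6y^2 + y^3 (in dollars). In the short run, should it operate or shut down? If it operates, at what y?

From TC, MC = TC'(y) = 15 - 12y + 3y^2 and AVC = VC/y = 15 - 6y + y^2.
AVC is minimized where dAVC/dy = -6 + 2y = 0, at y = 3; min AVC = 15 - 6·3 + 3^2 = $6.
With P < min AVC ($5 < $6), every unit sold adds to the loss.
The firm minimizes its loss by shutting down and losing only its fixed cost of $234.

Shut down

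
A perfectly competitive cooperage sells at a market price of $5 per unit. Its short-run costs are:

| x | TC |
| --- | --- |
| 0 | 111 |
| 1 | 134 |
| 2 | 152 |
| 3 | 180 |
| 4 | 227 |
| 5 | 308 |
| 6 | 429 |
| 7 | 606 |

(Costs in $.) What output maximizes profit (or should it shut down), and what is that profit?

x = 0 (shut down); profit = -$111

Compute π = P·x − TC at each output: x=0: -111; x=1: -129; x=2: -142; x=3: -165; x=4: -207; x=5: -283; x=6: -399; x=7: -571.
Profit is highest at x = 0. Equivalently, the lowest AVC in the table is 41/2 ≈ $20.50 at x = 2, and P = $5 falls below it — price never covers variable cost, so the firm shuts down and loses only its fixed cost.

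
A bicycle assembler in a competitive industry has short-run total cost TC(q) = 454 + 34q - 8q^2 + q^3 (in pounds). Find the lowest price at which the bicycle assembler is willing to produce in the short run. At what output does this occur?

The firm shuts down when price falls below the minimum of average variable cost. AVC = VC/q = 34 - 8q + q^2.
dAVC/dq = -8 + 2q = 0 gives q = 4. min AVC = 34 - 8·4 + 4^2 = 18.
For P < £18 the firm produces nothing.

£18 per unit, at q = 4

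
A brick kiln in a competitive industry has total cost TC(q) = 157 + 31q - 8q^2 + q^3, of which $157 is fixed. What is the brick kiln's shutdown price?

$15 per unit

Short-run supply begins at min AVC. From VC = 31q - 8q^2 + q^3, AVC = 31 - 8q + q^2.
At the minimum of AVC, MC = AVC. MC = 31 - 16q + 3q^2; setting MC = AVC gives 2q^2 - 8q = 0, so q = 4. min AVC = 15.
For P < $15 the firm produces nothing.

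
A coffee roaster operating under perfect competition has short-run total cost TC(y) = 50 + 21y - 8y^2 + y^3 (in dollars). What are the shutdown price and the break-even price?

Shutdown price = $5; break-even price = $16

Shutdown price = min AVC. AVC = 21 - 8y + y^2, with vertex at y = 4 and minimum $5.
ATC = 50/y + 21 - 8y + y^2. Setting dATC/dy = −50/y^2 − 8 + 2y = 0 gives y = 5 (since 2·5^3 − 8·5^2 = 50).
min ATC = 50/5 + 21 − 8·5 + 5^2 = $16. That is the break-even price.
Between these two prices the firm operates at a loss; above $16 it earns a profit.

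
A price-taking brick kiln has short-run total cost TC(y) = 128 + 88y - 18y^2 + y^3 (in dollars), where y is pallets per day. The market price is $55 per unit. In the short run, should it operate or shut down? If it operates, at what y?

Produce at y = 11

Strip out fixed cost: VC = 88y - 18y^2 + y^3. Then AVC = 88 - 18y + y^2 and MC = 88 - 36y + 3y^2.
The AVC parabola has its vertex at y = 18/2 = 9, where AVC = 88 - 18·9 + 9^2 = $7.
Since P = $55 ≥ min AVC = $7, price covers variable cost and the firm should produce.
Set P = MC: 55 = 88 - 36y + 3y^2 → 33 - 36y + 3y^2 = 0. The roots are y = 1 and y = 11; the profit-maximizing output is on the rising part of MC, so y* = 11.
Check: AVC at y = 11 is $11 ≤ P, so revenue covers variable cost.
Profit = P·y − TC = 55·11 − 249 = $356.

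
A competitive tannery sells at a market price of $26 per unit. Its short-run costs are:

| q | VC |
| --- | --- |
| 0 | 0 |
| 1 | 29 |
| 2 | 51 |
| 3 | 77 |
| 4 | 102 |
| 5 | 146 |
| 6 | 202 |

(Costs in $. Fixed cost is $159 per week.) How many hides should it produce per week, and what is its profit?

q = 4; profit = -$157

Profit at each row (π = 26q − TC): q=0: -159; q=1: -162; q=2: -158; q=3: -158; q=4: -157; q=5: -175; q=6: -205.
Profit is maximized at q = 4. AVC there is 102/4 = $25.50 ≤ P, so producing beats shutting down (which would give -$159).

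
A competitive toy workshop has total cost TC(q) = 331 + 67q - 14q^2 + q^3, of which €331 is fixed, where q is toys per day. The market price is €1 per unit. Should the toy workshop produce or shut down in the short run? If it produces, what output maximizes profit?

Variable cost is VC = 67q - 14q^2 + q^3, so AVC = VC/q = 67 - 14q + q^2 and MC = dTC/dq = 67 - 28q + 3q^2.
AVC hits its minimum where MC = AVC, at q = 7, giving min AVC = 67 - 14·7 + 7^2 = €18.
Since P = €1 < min AVC = €18, price fails to cover variable cost at any output.
The firm minimizes its loss by shutting down and losing only its fixed cost of €331.

Shut down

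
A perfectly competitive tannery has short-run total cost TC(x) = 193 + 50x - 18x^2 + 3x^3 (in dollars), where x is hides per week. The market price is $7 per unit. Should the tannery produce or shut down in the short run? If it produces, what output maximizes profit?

From TC, MC = TC'(x) = 50 - 36x + 9x^2 and AVC = VC/x = 50 - 18x + 3x^2.
AVC is minimized where dAVC/dx = -18 + 6x = 0, at x = 3; min AVC = 50 - 18·3 + 3·3^2 = $23.
P = $7 lies below min AVC = $23; no output level covers variable cost.
Shutting down limits the loss to fixed cost, $193.

Shut down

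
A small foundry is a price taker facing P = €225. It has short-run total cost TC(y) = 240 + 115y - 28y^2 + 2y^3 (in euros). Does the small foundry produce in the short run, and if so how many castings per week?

Variable cost is VC = 115y - 28y^2 + 2y^3, so AVC = VC/y = 115 - 28y + 2y^2 and MC = dTC/dy = 115 - 56y + 6y^2.
The AVC parabola has its vertex at y = 28/4 = 7, where AVC = 115 - 28·7 + 2·7^2 = €17.
P = €225 exceeds min AVC = €17, so the firm stays open.
Set P = MC: 225 = 115 - 56y + 6y^2 → -110 - 56y + 6y^2 = 0. The roots are y = -5/3 and y = 11; the profit-maximizing output is on the rising part of MC, so y* = 11.
Check: AVC at y = 11 is €49 ≤ P, so revenue covers variable cost.
Profit = P·y − TC = 225·11 − 779 = €1696.

Produce at y = 11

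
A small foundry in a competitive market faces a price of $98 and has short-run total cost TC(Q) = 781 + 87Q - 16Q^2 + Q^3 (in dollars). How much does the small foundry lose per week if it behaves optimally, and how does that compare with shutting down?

AVC = 87 - 16Q + Q^2; min AVC = $23 at Q = 8. Since P = $98 ≥ min AVC, the firm produces.
With MC = 87 - 32Q + 3Q^2, P = MC on the upward-sloping part at Q* = 11.
TR = 98·11 = 1078. TC = 781 + 352 = 1133. Profit = 1078 − 1133 = -$55.
Shutting down would mean losing the fixed cost of $781, so operating at a loss of $55 is better by $726.

Profit = -$55 at Q = 11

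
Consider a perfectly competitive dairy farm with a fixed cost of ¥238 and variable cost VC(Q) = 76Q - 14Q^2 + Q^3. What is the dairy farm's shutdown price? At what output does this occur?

Short-run supply begins at min AVC. From VC = 76Q - 14Q^2 + Q^3, AVC = 76 - 14Q + Q^2.
dAVC/dQ = -14 + 2Q = 0 gives Q = 7. min AVC = 76 - 14·7 + 7^2 = 27.
So the shutdown price is ¥27.

¥27 per unit, at Q = 7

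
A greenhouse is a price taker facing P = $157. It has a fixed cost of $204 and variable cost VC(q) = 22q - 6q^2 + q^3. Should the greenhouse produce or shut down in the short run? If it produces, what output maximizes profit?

Produce at q = 9

Variable cost is VC = 22q - 6q^2 + q^3, so AVC = VC/q = 22 - 6q + q^2 and MC = dTC/dq = 22 - 12q + 3q^2.
The AVC parabola has its vertex at q = 6/2 = 3, where AVC = 22 - 6·3 + 3^2 = $13.
Because $157 ≥ $13, revenue can cover variable cost; the firm operates.
Solving P = MC: -135 - 12q + 3q^2 = 0 ⇒ q = -5 or 9. On the upward-sloping branch, q* = 9.
Check: AVC at q = 9 is $49 ≤ P, so revenue covers variable cost.
Profit = P·q − TC = 157·9 − 645 = $768.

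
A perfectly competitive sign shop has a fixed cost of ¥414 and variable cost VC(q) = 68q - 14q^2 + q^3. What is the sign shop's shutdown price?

¥19 per unit

The firm shuts down when price falls below the minimum of average variable cost. AVC = VC/q = 68 - 14q + q^2.
At the minimum of AVC, MC = AVC. MC = 68 - 28q + 3q^2; setting MC = AVC gives 2q^2 - 14q = 0, so q = 7. min AVC = 19.
For P < ¥19 the firm produces nothing.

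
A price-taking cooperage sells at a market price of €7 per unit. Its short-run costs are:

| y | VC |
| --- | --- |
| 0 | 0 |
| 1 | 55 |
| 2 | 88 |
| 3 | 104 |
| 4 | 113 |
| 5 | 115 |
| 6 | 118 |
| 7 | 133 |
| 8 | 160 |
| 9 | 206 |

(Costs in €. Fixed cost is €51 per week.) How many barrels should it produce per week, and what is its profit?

y = 0 (shut down); profit = -€51

Profit at each row (π = 7y − TC): y=0: -51; y=1: -99; y=2: -125; y=3: -134; y=4: -136; y=5: -131; y=6: -127; y=7: -135; y=8: -155; y=9: -194.
Profit is highest at y = 0. Equivalently, the lowest AVC in the table is 133/7 ≈ €19 at y = 7, and P = €7 falls below it — price never covers variable cost, so the firm shuts down and loses only its fixed cost.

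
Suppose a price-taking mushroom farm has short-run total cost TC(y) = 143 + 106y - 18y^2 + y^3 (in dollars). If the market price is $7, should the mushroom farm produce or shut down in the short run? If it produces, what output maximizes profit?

Strip out fixed cost: VC = 106y - 18y^2 + y^3. Then AVC = 106 - 18y + y^2 and MC = 106 - 36y + 3y^2.
AVC hits its minimum where MC = AVC, at y = 9, giving min AVC = 106 - 18·9 + 9^2 = $25.
P = $7 lies below min AVC = $25; no output level covers variable cost.
Shutting down limits the loss to fixed cost, $143.

Shut down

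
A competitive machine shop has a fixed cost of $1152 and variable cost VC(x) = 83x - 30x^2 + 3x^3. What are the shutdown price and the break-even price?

Shutdown price = $8; break-even price = $179

AVC = 83 - 30x + 3x^2; minimized at x = 5, giving min AVC = $8. That is the shutdown price.
ATC = 1152/x + 83 - 30x + 3x^2. Setting dATC/dx = −1152/x^2 − 30 + 6x = 0 gives x = 8 (since 6·8^3 − 30·8^2 = 1152).
min ATC = 1152/8 + 83 − 30·8 + 3·8^2 = $179. That is the break-even price.
For $8 ≤ P < $179 the firm produces at a loss; below $8 it shuts down.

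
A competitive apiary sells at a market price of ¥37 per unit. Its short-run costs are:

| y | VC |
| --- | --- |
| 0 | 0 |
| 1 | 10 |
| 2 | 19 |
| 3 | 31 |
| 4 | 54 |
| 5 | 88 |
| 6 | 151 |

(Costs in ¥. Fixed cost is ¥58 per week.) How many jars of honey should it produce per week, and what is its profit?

Tabulate TR − TC: y=0: -58; y=1: -31; y=2: -3; y=3: 22; y=4: 36; y=5: 39; y=6: 13.
Profit is maximized at y = 5. AVC there is 88/5 = ¥17.60 ≤ P, so producing beats shutting down (which would give -¥58).

y = 5; profit = ¥39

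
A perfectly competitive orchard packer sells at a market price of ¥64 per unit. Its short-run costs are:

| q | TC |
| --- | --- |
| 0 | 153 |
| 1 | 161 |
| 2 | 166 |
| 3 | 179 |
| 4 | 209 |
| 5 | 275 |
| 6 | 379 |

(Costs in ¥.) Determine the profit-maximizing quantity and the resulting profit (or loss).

q = 4; profit = ¥47

Profit at each row (π = 64q − TC): q=0: -153; q=1: -97; q=2: -38; q=3: 13; q=4: 47; q=5: 45; q=6: 5.
Profit is maximized at q = 4. AVC there is 56/4 = ¥14 ≤ P, so producing beats shutting down (which would give -¥153).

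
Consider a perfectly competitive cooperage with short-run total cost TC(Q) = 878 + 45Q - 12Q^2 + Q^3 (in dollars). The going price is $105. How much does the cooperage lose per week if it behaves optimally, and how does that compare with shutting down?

AVC = 45 - 12Q + Q^2 has its minimum $9 at Q = 6; price $105 clears that bar, so the firm operates.
With MC = 45 - 24Q + 3Q^2, P = MC on the upward-sloping part at Q* = 10.
TR = 105·10 = 1050. TC = 878 + 250 = 1128. Profit = 1050 − 1128 = -$78.
That loss of $78 beats the $878 the firm would lose by shutting down; producing recovers $800 of fixed cost.

Profit = -$78 at Q = 10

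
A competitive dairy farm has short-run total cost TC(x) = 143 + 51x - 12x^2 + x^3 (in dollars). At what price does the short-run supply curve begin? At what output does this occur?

The shutdown price is the minimum of AVC. VC = 51x - 12x^2 + x^3, so AVC = 51 - 12x + x^2.
At the minimum of AVC, MC = AVC. MC = 51 - 24x + 3x^2; setting MC = AVC gives 2x^2 - 12x = 0, so x = 6. min AVC = 15.
So the shutdown price is $15.

$15 per unit, at x = 6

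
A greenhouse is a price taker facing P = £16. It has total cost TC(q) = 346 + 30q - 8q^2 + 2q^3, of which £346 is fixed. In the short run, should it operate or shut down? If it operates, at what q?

Shut down

Variable cost is VC = 30q - 8q^2 + 2q^3, so AVC = VC/q = 30 - 8q + 2q^2 and MC = dTC/dq = 30 - 16q + 6q^2.
AVC hits its minimum where MC = AVC, at q = 2, giving min AVC = 30 - 8·2 + 2·2^2 = £22.
With P < min AVC (£16 < £22), every unit sold adds to the loss.
Shutting down limits the loss to fixed cost, £346.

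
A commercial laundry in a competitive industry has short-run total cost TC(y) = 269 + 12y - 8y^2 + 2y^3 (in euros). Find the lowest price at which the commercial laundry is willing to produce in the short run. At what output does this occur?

€4 per unit, at y = 2

The firm shuts down when price falls below the minimum of average variable cost. AVC = VC/y = 12 - 8y + 2y^2.
At the minimum of AVC, MC = AVC. MC = 12 - 16y + 6y^2; setting MC = AVC gives 4y^2 - 8y = 0, so y = 2. min AVC = 4.
So the shutdown price is €4.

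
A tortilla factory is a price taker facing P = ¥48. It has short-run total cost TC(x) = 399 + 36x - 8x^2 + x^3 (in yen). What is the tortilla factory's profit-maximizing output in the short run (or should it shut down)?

Variable cost is VC = 36x - 8x^2 + x^3, so AVC = VC/x = 36 - 8x + x^2 and MC = dTC/dx = 36 - 16x + 3x^2.
AVC hits its minimum where MC = AVC, at x = 4, giving min AVC = 36 - 8·4 + 4^2 = ¥20.
P = ¥48 exceeds min AVC = ¥20, so the firm stays open.
P = MC gives -12 - 16x + 3x^2 = 0, with roots -2/3 and 6. Take the larger (rising MC): x* = 6.
Check: AVC at x = 6 is ¥24 ≤ P, so revenue covers variable cost.
Profit = P·x − TC = 48·6 − 543 = -¥255, a loss, but smaller than the ¥399 fixed cost the firm would lose by shutting down.

Produce at x = 6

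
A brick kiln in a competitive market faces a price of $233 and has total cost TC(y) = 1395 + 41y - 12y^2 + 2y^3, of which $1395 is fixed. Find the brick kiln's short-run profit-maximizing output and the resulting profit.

Profit = -$115 at y = 8

AVC = 41 - 12y + 2y^2 has its minimum $23 at y = 3; price $233 clears that bar, so the firm operates.
With MC = 41 - 24y + 6y^2, P = MC on the upward-sloping part at y* = 8.
TR = 233·8 = 1864. TC = 1395 + 584 = 1979. Profit = 1864 − 1979 = -$115.
By producing, the firm covers all variable cost plus $1280 of fixed cost; shutting down would lose the full $1395.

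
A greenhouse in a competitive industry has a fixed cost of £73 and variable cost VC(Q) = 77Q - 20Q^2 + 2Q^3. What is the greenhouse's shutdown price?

£27 per unit

The firm shuts down when price falls below the minimum of average variable cost. AVC = VC/Q = 77 - 20Q + 2Q^2.
At the minimum of AVC, MC = AVC. MC = 77 - 40Q + 6Q^2; setting MC = AVC gives 4Q^2 - 20Q = 0, so Q = 5. min AVC = 27.
So the shutdown price is £27.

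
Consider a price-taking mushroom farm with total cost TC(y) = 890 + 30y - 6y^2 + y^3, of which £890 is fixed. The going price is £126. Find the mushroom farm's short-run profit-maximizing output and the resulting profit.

AVC = 30 - 6y + y^2; min AVC = £21 at y = 3. Since P = £126 ≥ min AVC, the firm produces.
MC = 30 - 12y + 3y^2. Setting P = MC and taking the root on the rising branch gives y* = 8.
TR = 126·8 = 1008. TC = 890 + 368 = 1258. Profit = 1008 − 1258 = -£250.
That loss of £250 beats the £890 the firm would lose by shutting down; producing recovers £640 of fixed cost.

Profit = -£250 at y = 8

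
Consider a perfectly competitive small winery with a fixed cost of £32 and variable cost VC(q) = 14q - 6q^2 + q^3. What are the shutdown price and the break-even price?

AVC = 14 - 6q + q^2; minimized at q = 3, giving min AVC = £5. That is the shutdown price.
ATC = 32/q + 14 - 6q + q^2. Setting dATC/dq = −32/q^2 − 6 + 2q = 0 gives q = 4 (since 2·4^3 − 6·4^2 = 32).
min ATC = 32/4 + 14 − 6·4 + 4^2 = £14. That is the break-even price.
Between these two prices the firm operates at a loss; above £14 it earns a profit.

Shutdown price = £5; break-even price = £14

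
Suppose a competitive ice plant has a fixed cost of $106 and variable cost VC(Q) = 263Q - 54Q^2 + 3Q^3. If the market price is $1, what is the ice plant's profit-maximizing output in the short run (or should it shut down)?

Shut down

Variable cost is VC = 263Q - 54Q^2 + 3Q^3, so AVC = VC/Q = 263 - 54Q + 3Q^2 and MC = dTC/dQ = 263 - 108Q + 9Q^2.
AVC is minimized where dAVC/dQ = -54 + 6Q = 0, at Q = 9; min AVC = 263 - 54·9 + 3·9^2 = $20.
Since P = $1 < min AVC = $20, price fails to cover variable cost at any output.
Best response: produce nothing and absorb the $106 fixed cost.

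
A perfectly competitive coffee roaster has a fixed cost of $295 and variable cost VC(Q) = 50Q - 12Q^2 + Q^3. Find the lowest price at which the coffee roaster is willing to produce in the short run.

$14 per unit

Short-run supply begins at min AVC. From VC = 50Q - 12Q^2 + Q^3, AVC = 50 - 12Q + Q^2.
dAVC/dQ = -12 + 2Q = 0 gives Q = 6. min AVC = 50 - 12·6 + 6^2 = 14.
For P < $14 the firm produces nothing.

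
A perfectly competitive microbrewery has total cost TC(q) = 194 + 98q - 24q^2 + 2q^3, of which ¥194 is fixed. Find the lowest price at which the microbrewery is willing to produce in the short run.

The shutdown price is the minimum of AVC. VC = 98q - 24q^2 + 2q^3, so AVC = 98 - 24q + 2q^2.
At the minimum of AVC, MC = AVC. MC = 98 - 48q + 6q^2; setting MC = AVC gives 4q^2 - 24q = 0, so q = 6. min AVC = 26.
For P < ¥26 the firm produces nothing.

¥26 per unit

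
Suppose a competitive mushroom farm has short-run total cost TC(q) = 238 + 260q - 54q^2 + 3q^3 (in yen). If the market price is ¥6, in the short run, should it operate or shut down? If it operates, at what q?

Shut down

Variable cost is VC = 260q - 54q^2 + 3q^3, so AVC = VC/q = 260 - 54q + 3q^2 and MC = dTC/dq = 260 - 108q + 9q^2.
AVC hits its minimum where MC = AVC, at q = 9, giving min AVC = 260 - 54·9 + 3·9^2 = ¥17.
P = ¥6 lies below min AVC = ¥17; no output level covers variable cost.
Shutting down limits the loss to fixed cost, ¥238.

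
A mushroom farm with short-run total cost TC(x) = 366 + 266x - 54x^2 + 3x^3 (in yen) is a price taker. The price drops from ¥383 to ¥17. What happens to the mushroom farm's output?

Output falls from 13 to 0 (the firm shuts down)

AVC = 266 - 54x + 3x^2, minimized at x = 9 where min AVC = ¥23. MC = 266 - 108x + 9x^2.
At P = ¥383 ≥ min AVC, set P = MC on the rising branch: x = 13.
At P = ¥17 < min AVC = ¥23, price no longer covers variable cost at any output, so the firm shuts down: x = 0.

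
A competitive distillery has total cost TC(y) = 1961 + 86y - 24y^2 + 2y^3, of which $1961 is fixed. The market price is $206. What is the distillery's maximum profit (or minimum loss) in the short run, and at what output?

Profit = -$361 at y = 10

AVC = 86 - 24y + 2y^2; min AVC = $14 at y = 6. Since P = $206 ≥ min AVC, the firm produces.
MC = 86 - 48y + 6y^2. Setting P = MC and taking the root on the rising branch gives y* = 10.
TR = 206·10 = 2060. TC = 1961 + 460 = 2421. Profit = 2060 − 2421 = -$361.
That loss of $361 beats the $1961 the firm would lose by shutting down; producing recovers $1600 of fixed cost.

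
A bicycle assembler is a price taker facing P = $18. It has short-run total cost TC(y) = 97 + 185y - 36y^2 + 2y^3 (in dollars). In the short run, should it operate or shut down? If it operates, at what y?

From TC, MC = TC'(y) = 185 - 72y + 6y^2 and AVC = VC/y = 185 - 36y + 2y^2.
AVC hits its minimum where MC = AVC, at y = 9, giving min AVC = 185 - 36·9 + 2·9^2 = $23.
With P < min AVC ($18 < $23), every unit sold adds to the loss.
The firm minimizes its loss by shutting down and losing only its fixed cost of $97.

Shut down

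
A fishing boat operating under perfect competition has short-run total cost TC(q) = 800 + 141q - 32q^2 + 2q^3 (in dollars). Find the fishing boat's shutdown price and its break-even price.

Shutdown price = min AVC. AVC = 141 - 32q + 2q^2, with vertex at q = 8 and minimum $13.
ATC = 800/q + 141 - 32q + 2q^2. Setting dATC/dq = −800/q^2 − 32 + 4q = 0 gives q = 10 (since 4·10^3 − 32·10^2 = 800).
min ATC = 800/10 + 141 − 32·10 + 2·10^2 = $101. That is the break-even price.
Between these two prices the firm operates at a loss; above $101 it earns a profit.

Shutdown price = $13; break-even price = $101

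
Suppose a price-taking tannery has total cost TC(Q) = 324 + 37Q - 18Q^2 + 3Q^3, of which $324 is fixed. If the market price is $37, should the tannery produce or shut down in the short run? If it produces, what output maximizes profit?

Strip out fixed cost: VC = 37Q - 18Q^2 + 3Q^3. Then AVC = 37 - 18Q + 3Q^2 and MC = 37 - 36Q + 9Q^2.
AVC hits its minimum where MC = AVC, at Q = 3, giving min AVC = 37 - 18·3 + 3·3^2 = $10.
P = $37 exceeds min AVC = $10, so the firm stays open.
Set P = MC: 37 = 37 - 36Q + 9Q^2 → -36Q + 9Q^2 = 0. The roots are Q = 0 and Q = 4; the profit-maximizing output is on the rising part of MC, so Q* = 4.
Check: AVC at Q = 4 is $13 ≤ P, so revenue covers variable cost.
Profit = P·Q − TC = 37·4 − 376 = -$228, a loss, but smaller than the $324 fixed cost the firm would lose by shutting down.

Produce at Q = 4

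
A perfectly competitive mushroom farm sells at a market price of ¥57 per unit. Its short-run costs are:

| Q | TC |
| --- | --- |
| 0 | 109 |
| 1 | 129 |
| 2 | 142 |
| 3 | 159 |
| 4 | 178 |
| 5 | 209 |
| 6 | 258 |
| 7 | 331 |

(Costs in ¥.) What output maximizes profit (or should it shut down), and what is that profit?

Q = 6; profit = ¥84

Compute π = P·Q − TC at each output: Q=0: -109; Q=1: -72; Q=2: -28; Q=3: 12; Q=4: 50; Q=5: 76; Q=6: 84; Q=7: 68.
Profit is maximized at Q = 6. AVC there is 149/6 = ¥24.83 ≤ P, so producing beats shutting down (which would give -¥109).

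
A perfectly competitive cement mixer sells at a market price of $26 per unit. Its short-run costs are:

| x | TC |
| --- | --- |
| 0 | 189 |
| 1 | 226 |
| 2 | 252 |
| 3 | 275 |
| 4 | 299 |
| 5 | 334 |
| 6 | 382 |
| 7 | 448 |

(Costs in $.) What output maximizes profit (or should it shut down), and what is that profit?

x = 0 (shut down); profit = -$189

Compute π = P·x − TC at each output: x=0: -189; x=1: -200; x=2: -200; x=3: -197; x=4: -195; x=5: -204; x=6: -226; x=7: -266.
Profit is highest at x = 0. Equivalently, the lowest AVC in the table is 110/4 ≈ $27.50 at x = 4, and P = $26 falls below it — price never covers variable cost, so the firm shuts down and loses only its fixed cost.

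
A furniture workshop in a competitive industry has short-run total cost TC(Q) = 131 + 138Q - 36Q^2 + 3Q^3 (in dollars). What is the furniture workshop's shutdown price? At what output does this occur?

The firm shuts down when price falls below the minimum of average variable cost. AVC = VC/Q = 138 - 36Q + 3Q^2.
At the minimum of AVC, MC = AVC. MC = 138 - 72Q + 9Q^2; setting MC = AVC gives 6Q^2 - 36Q = 0, so Q = 6. min AVC = 30.
So the shutdown price is $30.

$30 per unit, at Q = 6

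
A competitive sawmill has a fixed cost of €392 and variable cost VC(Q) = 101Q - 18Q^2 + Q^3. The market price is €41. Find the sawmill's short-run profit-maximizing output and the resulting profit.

AVC = 101 - 18Q + Q^2; min AVC = €20 at Q = 9. Since P = €41 ≥ min AVC, the firm produces.
MC = 101 - 36Q + 3Q^2. Setting P = MC and taking the root on the rising branch gives Q* = 10.
TR = 41·10 = 410. TC = 392 + 210 = 602. Profit = 410 − 602 = -€192.
That loss of €192 beats the €392 the firm would lose by shutting down; producing recovers €200 of fixed cost.

Profit = -€192 at Q = 10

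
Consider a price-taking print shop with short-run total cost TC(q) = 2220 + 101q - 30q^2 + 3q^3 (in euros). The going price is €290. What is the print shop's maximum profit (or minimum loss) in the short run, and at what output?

AVC = 101 - 30q + 3q^2 has its minimum €26 at q = 5; price €290 clears that bar, so the firm operates.
MC = 101 - 60q + 9q^2. Setting P = MC and taking the root on the rising branch gives q* = 9.
TR = 290·9 = 2610. TC = 2220 + 666 = 2886. Profit = 2610 − 2886 = -€276.
Shutting down would mean losing the fixed cost of €2220, so operating at a loss of €276 is better by €1944.

Profit = -€276 at q = 9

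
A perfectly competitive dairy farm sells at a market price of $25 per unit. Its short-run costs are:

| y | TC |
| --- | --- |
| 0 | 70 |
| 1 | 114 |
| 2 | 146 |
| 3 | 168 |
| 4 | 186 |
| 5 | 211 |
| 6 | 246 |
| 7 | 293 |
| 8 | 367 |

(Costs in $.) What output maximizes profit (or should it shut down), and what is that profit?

Tabulate TR − TC: y=0: -70; y=1: -89; y=2: -96; y=3: -93; y=4: -86; y=5: -86; y=6: -96; y=7: -118; y=8: -167.
Profit is highest at y = 0. Equivalently, the lowest AVC in the table is 141/5 ≈ $28.20 at y = 5, and P = $25 falls below it — price never covers variable cost, so the firm shuts down and loses only its fixed cost.

y = 0 (shut down); profit = -$70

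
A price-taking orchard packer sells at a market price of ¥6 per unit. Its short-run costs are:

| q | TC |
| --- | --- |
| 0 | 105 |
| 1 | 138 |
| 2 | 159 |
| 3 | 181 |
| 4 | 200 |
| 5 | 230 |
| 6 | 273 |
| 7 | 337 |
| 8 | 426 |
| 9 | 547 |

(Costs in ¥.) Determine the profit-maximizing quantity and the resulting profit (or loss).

Profit at each row (π = 6q − TC): q=0: -105; q=1: -132; q=2: -147; q=3: -163; q=4: -176; q=5: -200; q=6: -237; q=7: -295; q=8: -378; q=9: -493.
Profit is highest at q = 0. Equivalently, the lowest AVC in the table is 95/4 ≈ ¥23.75 at q = 4, and P = ¥6 falls below it — price never covers variable cost, so the firm shuts down and loses only its fixed cost.

q = 0 (shut down); profit = -¥105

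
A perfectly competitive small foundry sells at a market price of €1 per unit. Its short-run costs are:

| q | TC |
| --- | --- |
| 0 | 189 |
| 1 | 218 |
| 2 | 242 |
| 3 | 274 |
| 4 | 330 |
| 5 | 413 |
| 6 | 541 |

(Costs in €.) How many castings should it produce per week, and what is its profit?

q = 0 (shut down); profit = -€189

Tabulate TR − TC: q=0: -189; q=1: -217; q=2: -240; q=3: -271; q=4: -326; q=5: -408; q=6: -535.
Profit is highest at q = 0. Equivalently, the lowest AVC in the table is 53/2 ≈ €26.50 at q = 2, and P = €1 falls below it — price never covers variable cost, so the firm shuts down and loses only its fixed cost.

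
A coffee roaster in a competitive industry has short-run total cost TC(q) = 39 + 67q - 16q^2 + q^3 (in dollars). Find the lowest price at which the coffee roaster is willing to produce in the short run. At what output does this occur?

The firm shuts down when price falls below the minimum of average variable cost. AVC = VC/q = 67 - 16q + q^2.
At the minimum of AVC, MC = AVC. MC = 67 - 32q + 3q^2; setting MC = AVC gives 2q^2 - 16q = 0, so q = 8. min AVC = 3.
The firm shuts down for any P below $3.

$3 per unit, at q = 8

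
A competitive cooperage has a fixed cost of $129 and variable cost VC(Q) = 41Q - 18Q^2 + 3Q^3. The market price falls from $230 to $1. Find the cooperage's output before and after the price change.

Output falls from 7 to 0 (the firm shuts down)

MC = 41 - 36Q + 9Q^2; the shutdown threshold is min AVC = $14 (at Q = 3).
At P = $230 ≥ min AVC, set P = MC on the rising branch: Q = 7.
At P = $1 < min AVC = $14, price no longer covers variable cost at any output, so the firm shuts down: Q = 0.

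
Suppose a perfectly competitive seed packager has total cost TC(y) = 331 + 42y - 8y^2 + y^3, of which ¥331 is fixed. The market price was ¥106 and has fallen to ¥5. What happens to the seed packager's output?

Output falls from 8 to 0 (the firm shuts down)

AVC = 42 - 8y + y^2, minimized at y = 4 where min AVC = ¥26. MC = 42 - 16y + 3y^2.
At P = ¥106 ≥ min AVC, set P = MC on the rising branch: y = 8.
At P = ¥5 < min AVC = ¥26, price no longer covers variable cost at any output, so the firm shuts down: y = 0.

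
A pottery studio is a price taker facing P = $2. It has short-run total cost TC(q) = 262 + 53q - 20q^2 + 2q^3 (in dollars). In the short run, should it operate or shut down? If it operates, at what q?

From TC, MC = TC'(q) = 53 - 40q + 6q^2 and AVC = VC/q = 53 - 20q + 2q^2.
The AVC parabola has its vertex at q = 20/4 = 5, where AVC = 53 - 20·5 + 2·5^2 = $3.
Since P = $2 < min AVC = $3, price fails to cover variable cost at any output.
Best response: produce nothing and absorb the $262 fixed cost.

Shut down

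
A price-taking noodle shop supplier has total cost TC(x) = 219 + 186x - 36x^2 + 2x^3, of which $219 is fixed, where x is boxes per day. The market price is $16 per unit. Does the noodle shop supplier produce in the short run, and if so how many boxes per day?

Strip out fixed cost: VC = 186x - 36x^2 + 2x^3. Then AVC = 186 - 36x + 2x^2 and MC = 186 - 72x + 6x^2.
AVC is minimized where dAVC/dx = -36 + 4x = 0, at x = 9; min AVC = 186 - 36·9 + 2·9^2 = $24.
Since P = $16 < min AVC = $24, price fails to cover variable cost at any output.
Shutting down limits the loss to fixed cost, $219.

Shut down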